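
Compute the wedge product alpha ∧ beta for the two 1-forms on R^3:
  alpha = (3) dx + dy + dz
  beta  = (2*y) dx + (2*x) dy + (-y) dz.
alpha ∧ beta = (6*x - 2*y) dx ∧ dy + (-5*y) dx ∧ dz + (-2*x - y) dy ∧ dz

Distribute the wedge, using dx_i ∧ dx_j = -dx_j ∧ dx_i and dx_i ∧ dx_i = 0. For each pair (i, j) with i < j, the coefficient of dx_i ∧ dx_j in alpha ∧ beta is (alpha_i * beta_j - alpha_j * beta_i). Collecting: alpha ∧ beta = (6*x - 2*y) dx ∧ dy + (-5*y) dx ∧ dz + (-2*x - y) dy ∧ dz.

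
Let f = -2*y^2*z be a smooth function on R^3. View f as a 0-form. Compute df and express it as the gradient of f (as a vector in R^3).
df = (0) dx + (-4*y*z) dy + (-2*y^2) dz; grad f = (0, -4*y*z, -2*y^2)

For a 0-form f, d f = (∂f/∂x) dx + (∂f/∂y) dy + (∂f/∂z) dz. The components of the vector representation are exactly the entries of grad f in Cartesian coordinates:
  ∂f/∂x = 0
  ∂f/∂y = -4*y*z
  ∂f/∂z = -2*y^2.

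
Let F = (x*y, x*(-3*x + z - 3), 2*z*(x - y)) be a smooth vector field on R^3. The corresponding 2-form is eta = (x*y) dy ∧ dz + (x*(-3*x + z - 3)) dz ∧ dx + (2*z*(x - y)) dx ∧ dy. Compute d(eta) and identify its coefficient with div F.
d(eta) = (2*x - y) dx ∧ dy ∧ dz; div F = 2*x - y

For a 2-form in R^3 of the form above, applying d gives a 3-form with coefficient ∂P/∂x + ∂Q/∂y + ∂R/∂z:
  ∂P/∂x = y
  ∂Q/∂y = 0
  ∂R/∂z = 2*x - 2*y
Sum = 2*x - y, which is exactly div F.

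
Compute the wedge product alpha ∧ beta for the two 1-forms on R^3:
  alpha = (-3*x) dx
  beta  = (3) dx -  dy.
alpha ∧ beta = (3*x) dx ∧ dy

Distribute the wedge, using dx_i ∧ dx_j = -dx_j ∧ dx_i and dx_i ∧ dx_i = 0. For each pair (i, j) with i < j, the coefficient of dx_i ∧ dx_j in alpha ∧ beta is (alpha_i * beta_j - alpha_j * beta_i). Collecting: alpha ∧ beta = (3*x) dx ∧ dy.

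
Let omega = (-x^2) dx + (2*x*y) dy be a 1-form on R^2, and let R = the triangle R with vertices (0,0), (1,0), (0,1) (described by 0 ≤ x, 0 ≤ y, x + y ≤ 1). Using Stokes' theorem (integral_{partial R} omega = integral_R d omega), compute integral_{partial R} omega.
integral_(partial R) omega = 1/3

Stokes: integral_partial_R omega = integral_R d omega with d omega = (∂Q/∂x - ∂P/∂y) dx ∧ dy.
  ∂Q/∂x = 2*y
  ∂P/∂y = 0
  integrand = ∂Q/∂x - ∂P/∂y = 2*y.
Integrating over R: integral_0^1 integral_0^{1-x} (2*y) dy dx = 1/3.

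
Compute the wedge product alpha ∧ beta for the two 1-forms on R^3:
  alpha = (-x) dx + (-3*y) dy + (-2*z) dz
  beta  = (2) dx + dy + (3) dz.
alpha ∧ beta = (-x + 6*y) dx ∧ dy + (-3*x + 4*z) dx ∧ dz + (-9*y + 2*z) dy ∧ dz

Distribute the wedge, using dx_i ∧ dx_j = -dx_j ∧ dx_i and dx_i ∧ dx_i = 0. For each pair (i, j) with i < j, the coefficient of dx_i ∧ dx_j in alpha ∧ beta is (alpha_i * beta_j - alpha_j * beta_i). Collecting: alpha ∧ beta = (-x + 6*y) dx ∧ dy + (-3*x + 4*z) dx ∧ dz + (-9*y + 2*z) dy ∧ dz.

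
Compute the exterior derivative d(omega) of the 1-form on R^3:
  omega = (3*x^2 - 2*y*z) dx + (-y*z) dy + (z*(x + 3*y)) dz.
d(omega) = (2*z) dx ∧ dy + (2*y + z) dx ∧ dz + (y + 3*z) dy ∧ dz

For a 1-form omega = sum_i f_i dx_i, the exterior derivative is
  d(omega) = sum_{i < j} (∂f_j/∂x_i - ∂f_i/∂x_j) dx_i ∧ dx_j.
  coefficient of dx ∧ dy: ∂f_2/∂x - ∂f_1/∂y = ∂(-y*z)/∂x - ∂(3*x^2 - 2*y*z)/∂y = 2*z
  coefficient of dx ∧ dz: ∂f_3/∂x - ∂f_1/∂z = ∂(z*(x + 3*y))/∂x - ∂(3*x^2 - 2*y*z)/∂z = 2*y + z
  coefficient of dy ∧ dz: ∂f_3/∂y - ∂f_2/∂z = ∂(z*(x + 3*y))/∂y - ∂(-y*z)/∂z = y + 3*z
Assembling: d(omega) = (2*z) dx ∧ dy + (2*y + z) dx ∧ dz + (y + 3*z) dy ∧ dz.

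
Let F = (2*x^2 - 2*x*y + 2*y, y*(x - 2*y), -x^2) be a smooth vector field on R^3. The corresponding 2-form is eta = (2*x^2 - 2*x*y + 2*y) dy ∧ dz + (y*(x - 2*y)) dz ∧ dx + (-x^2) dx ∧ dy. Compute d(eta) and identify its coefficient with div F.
d(eta) = (5*x - 6*y) dx ∧ dy ∧ dz; div F = 5*x - 6*y

For a 2-form in R^3 of the form above, applying d gives a 3-form with coefficient ∂P/∂x + ∂Q/∂y + ∂R/∂z:
  ∂P/∂x = 4*x - 2*y
  ∂Q/∂y = x - 4*y
  ∂R/∂z = 0
Sum = 5*x - 6*y, which is exactly div F.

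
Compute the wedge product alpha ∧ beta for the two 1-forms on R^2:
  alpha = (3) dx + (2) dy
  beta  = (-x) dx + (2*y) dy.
alpha ∧ beta = (2*x + 6*y) dx ∧ dy

Distribute the wedge, using dx_i ∧ dx_j = -dx_j ∧ dx_i and dx_i ∧ dx_i = 0. For each pair (i, j) with i < j, the coefficient of dx_i ∧ dx_j in alpha ∧ beta is (alpha_i * beta_j - alpha_j * beta_i). Collecting: alpha ∧ beta = (2*x + 6*y) dx ∧ dy.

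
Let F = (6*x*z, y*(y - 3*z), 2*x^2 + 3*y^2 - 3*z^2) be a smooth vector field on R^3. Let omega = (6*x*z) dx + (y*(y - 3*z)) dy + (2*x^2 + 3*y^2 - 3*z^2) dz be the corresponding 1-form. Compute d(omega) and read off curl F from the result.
d(omega) = (9*y) dy ∧ dz + (2*x) dz ∧ dx + (0) dx ∧ dy; curl F = (9*y, 2*x, 0)

d omega = sum_{i<j} (∂f_j/∂x_i - ∂f_i/∂x_j) dx_i ∧ dx_j. Under the identification (dy ∧ dz, dz ∧ dx, dx ∧ dy) ↔ (e_x, e_y, e_z), the coefficients are exactly the components of curl F. Compute:
  ∂R/∂y - ∂Q/∂z = (6*y) - (-3*y) = 9*y
  ∂P/∂z - ∂R/∂x = (6*x) - (4*x) = 2*x
  ∂Q/∂x - ∂P/∂y = (0) - (0) = 0.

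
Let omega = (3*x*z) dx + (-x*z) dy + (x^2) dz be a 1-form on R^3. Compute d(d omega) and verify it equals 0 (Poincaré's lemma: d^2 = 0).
d(d omega) = 0

Step 1: d omega = sum_{i<j} (∂f_j/∂x_i - ∂f_i/∂x_j) dx_i ∧ dx_j:
  coeff of dx ∧ dy: -z
  coeff of dx ∧ dz: -x
  coeff of dy ∧ dz: x
Step 2: Apply d again to each 2-form coefficient. The only possible 3-form in R^3 is dx ∧ dy ∧ dz, with coefficient
  ∂(coeff of dy∧dz)/∂x - ∂(coeff of dx∧dz)/∂y + ∂(coeff of dx∧dy)/∂z
  = ∂/∂x (x) - ∂/∂y (-x) + ∂/∂z (-z).
Each of these terms simplifies to sums of mixed partials that cancel in pairs. The result is 0 (by equality of mixed partials for smooth functions — Schwarz / Clairaut).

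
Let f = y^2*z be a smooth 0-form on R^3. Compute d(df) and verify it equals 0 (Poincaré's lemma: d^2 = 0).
d(df) = 0

Step 1: df = sum_i (∂f/∂x_i) dx_i = (0) dx + (2*y*z) dy + (y^2) dz.
Step 2: Apply d again. Using the 1-form formula, the coefficient of dx ∧ dy in d(df) is ∂^2 f/∂x ∂y - ∂^2 f/∂y ∂x = (0) - (0) = 0 (equality of mixed partials for smooth f).
Similarly for dx ∧ dz and dy ∧ dz — all coefficients vanish. So d(df) = 0.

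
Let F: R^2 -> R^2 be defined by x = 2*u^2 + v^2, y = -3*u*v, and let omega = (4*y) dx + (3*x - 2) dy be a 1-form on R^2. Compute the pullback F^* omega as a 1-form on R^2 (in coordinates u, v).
F^* omega = (3*v*(-22*u^2 - 3*v^2 + 2)) du + (3*u*(-6*u^2 - 11*v^2 + 2)) dv

Using F^*(f dg) = (f ∘ F) d(g ∘ F), substitute each coordinate x_i by F_i(u, v) in f_i, and replace dx_i by d F_i = (∂F_i/∂u) du + (∂F_i/∂v) dv.
  For the x component: f_1(F) = -12*u*v; d F_1 = (4*u) du + (2*v) dv
  For the y component: f_2(F) = 6*u^2 + 3*v^2 - 2; d F_2 = (-3*v) du + (-3*u) dv
Combining and collecting du, dv coefficients:
  coeff of du: 3*v*(-22*u^2 - 3*v^2 + 2)
  coeff of dv: 3*u*(-6*u^2 - 11*v^2 + 2)
F^* omega = (3*v*(-22*u^2 - 3*v^2 + 2)) du + (3*u*(-6*u^2 - 11*v^2 + 2)) dv.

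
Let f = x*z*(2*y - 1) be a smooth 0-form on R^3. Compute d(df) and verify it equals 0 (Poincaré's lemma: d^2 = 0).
d(df) = 0

Step 1: df = sum_i (∂f/∂x_i) dx_i = (z*(2*y - 1)) dx + (2*x*z) dy + (x*(2*y - 1)) dz.
Step 2: Apply d again. Using the 1-form formula, the coefficient of dx ∧ dy in d(df) is ∂^2 f/∂x ∂y - ∂^2 f/∂y ∂x = (2*z) - (2*z) = 0 (equality of mixed partials for smooth f).
Similarly for dx ∧ dz and dy ∧ dz — all coefficients vanish. So d(df) = 0.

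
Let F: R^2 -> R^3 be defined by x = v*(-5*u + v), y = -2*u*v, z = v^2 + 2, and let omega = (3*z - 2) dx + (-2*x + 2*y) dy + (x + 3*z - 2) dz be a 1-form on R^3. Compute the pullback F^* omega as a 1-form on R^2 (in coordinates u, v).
F^* omega = (v*(-12*u*v - 11*v^2 - 20)) du + (-12*u^2*v - 21*u*v^2 - 20*u + 14*v^3 + 16*v) dv

Using F^*(f dg) = (f ∘ F) d(g ∘ F), substitute each coordinate x_i by F_i(u, v) in f_i, and replace dx_i by d F_i = (∂F_i/∂u) du + (∂F_i/∂v) dv.
  For the x component: f_1(F) = 3*v^2 + 4; d F_1 = (-5*v) du + (-5*u + 2*v) dv
  For the y component: f_2(F) = 2*v*(3*u - v); d F_2 = (-2*v) du + (-2*u) dv
  For the z component: f_3(F) = -5*u*v + 4*v^2 + 4; d F_3 = (0) du + (2*v) dv
Combining and collecting du, dv coefficients:
  coeff of du: v*(-12*u*v - 11*v^2 - 20)
  coeff of dv: -12*u^2*v - 21*u*v^2 - 20*u + 14*v^3 + 16*v
F^* omega = (v*(-12*u*v - 11*v^2 - 20)) du + (-12*u^2*v - 21*u*v^2 - 20*u + 14*v^3 + 16*v) dv.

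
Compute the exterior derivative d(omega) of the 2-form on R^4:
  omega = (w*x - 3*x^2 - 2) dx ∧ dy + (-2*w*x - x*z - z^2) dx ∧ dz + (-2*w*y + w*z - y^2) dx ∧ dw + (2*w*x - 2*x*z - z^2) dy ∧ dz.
d(omega) = (2*w + x + 2*y) dx ∧ dy ∧ dw + (-w - 2*x) dx ∧ dz ∧ dw + (2*w - 2*z) dx ∧ dy ∧ dz + (2*x) dy ∧ dz ∧ dw

For a 2-form omega = sum_{i<j} g_{ij} dx_i ∧ dx_j, the exterior derivative is
  d(omega) = sum_{i<j} d(g_{ij}) ∧ dx_i ∧ dx_j = sum_{i<j, k} (∂g_{ij}/∂x_k) dx_k ∧ dx_i ∧ dx_j.
Expand each term, using dx_k ∧ dx_i ∧ dx_j = sgn(permutation) dx_{(a)} ∧ dx_{(b)} ∧ dx_{(c)} with (a < b < c) sorted:
  d(w*x - 3*x^2 - 2) includes (∂/∂w)(w*x - 3*x^2 - 2) dw = (x) dw, which multiplied by dx ∧ dy gives (x) dx ∧ dy ∧ dw
  d(-2*w*x - x*z - z^2) includes (∂/∂w)(-2*w*x - x*z - z^2) dw = (-2*x) dw, which multiplied by dx ∧ dz gives (-2*x) dx ∧ dz ∧ dw
  d(-2*w*y + w*z - y^2) includes (∂/∂y)(-2*w*y + w*z - y^2) dy = (-2*w - 2*y) dy, which multiplied by dx ∧ dw gives (2*w + 2*y) dx ∧ dy ∧ dw
  d(-2*w*y + w*z - y^2) includes (∂/∂z)(-2*w*y + w*z - y^2) dz = (w) dz, which multiplied by dx ∧ dw gives (-w) dx ∧ dz ∧ dw
  d(2*w*x - 2*x*z - z^2) includes (∂/∂x)(2*w*x - 2*x*z - z^2) dx = (2*w - 2*z) dx, which multiplied by dy ∧ dz gives (2*w - 2*z) dx ∧ dy ∧ dz
  d(2*w*x - 2*x*z - z^2) includes (∂/∂w)(2*w*x - 2*x*z - z^2) dw = (2*x) dw, which multiplied by dy ∧ dz gives (2*x) dy ∧ dz ∧ dw
Collecting like 3-forms: d(omega) = (2*w + x + 2*y) dx ∧ dy ∧ dw + (-w - 2*x) dx ∧ dz ∧ dw + (2*w - 2*z) dx ∧ dy ∧ dz + (2*x) dy ∧ dz ∧ dw.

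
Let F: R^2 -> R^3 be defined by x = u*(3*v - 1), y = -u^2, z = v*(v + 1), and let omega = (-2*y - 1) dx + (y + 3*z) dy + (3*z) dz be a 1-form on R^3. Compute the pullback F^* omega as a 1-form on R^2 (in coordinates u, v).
F^* omega = (2*u^3 + 6*u^2*v - 2*u^2 - 6*u*v^2 - 6*u*v - 3*v + 1) du + (6*u^3 - 3*u + 6*v^3 + 9*v^2 + 3*v) dv

Using F^*(f dg) = (f ∘ F) d(g ∘ F), substitute each coordinate x_i by F_i(u, v) in f_i, and replace dx_i by d F_i = (∂F_i/∂u) du + (∂F_i/∂v) dv.
  For the x component: f_1(F) = 2*u^2 - 1; d F_1 = (3*v - 1) du + (3*u) dv
  For the y component: f_2(F) = -u^2 + 3*v^2 + 3*v; d F_2 = (-2*u) du + (0) dv
  For the z component: f_3(F) = 3*v*(v + 1); d F_3 = (0) du + (2*v + 1) dv
Combining and collecting du, dv coefficients:
  coeff of du: 2*u^3 + 6*u^2*v - 2*u^2 - 6*u*v^2 - 6*u*v - 3*v + 1
  coeff of dv: 6*u^3 - 3*u + 6*v^3 + 9*v^2 + 3*v
F^* omega = (2*u^3 + 6*u^2*v - 2*u^2 - 6*u*v^2 - 6*u*v - 3*v + 1) du + (6*u^3 - 3*u + 6*v^3 + 9*v^2 + 3*v) dv.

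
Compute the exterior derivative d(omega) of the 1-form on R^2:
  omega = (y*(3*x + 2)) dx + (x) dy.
d(omega) = (-3*x - 1) dx ∧ dy

For a 1-form omega = sum_i f_i dx_i, the exterior derivative is
  d(omega) = sum_{i < j} (∂f_j/∂x_i - ∂f_i/∂x_j) dx_i ∧ dx_j.
  coefficient of dx ∧ dy: ∂f_2/∂x - ∂f_1/∂y = ∂(x)/∂x - ∂(y*(3*x + 2))/∂y = -3*x - 1
Assembling: d(omega) = (-3*x - 1) dx ∧ dy.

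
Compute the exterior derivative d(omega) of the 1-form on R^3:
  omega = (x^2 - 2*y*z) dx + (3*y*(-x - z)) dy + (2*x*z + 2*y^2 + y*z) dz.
d(omega) = (-3*y + 2*z) dx ∧ dy + (2*y + 2*z) dx ∧ dz + (7*y + z) dy ∧ dz

For a 1-form omega = sum_i f_i dx_i, the exterior derivative is
  d(omega) = sum_{i < j} (∂f_j/∂x_i - ∂f_i/∂x_j) dx_i ∧ dx_j.
  coefficient of dx ∧ dy: ∂f_2/∂x - ∂f_1/∂y = ∂(3*y*(-x - z))/∂x - ∂(x^2 - 2*y*z)/∂y = -3*y + 2*z
  coefficient of dx ∧ dz: ∂f_3/∂x - ∂f_1/∂z = ∂(2*x*z + 2*y^2 + y*z)/∂x - ∂(x^2 - 2*y*z)/∂z = 2*y + 2*z
  coefficient of dy ∧ dz: ∂f_3/∂y - ∂f_2/∂z = ∂(2*x*z + 2*y^2 + y*z)/∂y - ∂(3*y*(-x - z))/∂z = 7*y + z
Assembling: d(omega) = (-3*y + 2*z) dx ∧ dy + (2*y + 2*z) dx ∧ dz + (7*y + z) dy ∧ dz.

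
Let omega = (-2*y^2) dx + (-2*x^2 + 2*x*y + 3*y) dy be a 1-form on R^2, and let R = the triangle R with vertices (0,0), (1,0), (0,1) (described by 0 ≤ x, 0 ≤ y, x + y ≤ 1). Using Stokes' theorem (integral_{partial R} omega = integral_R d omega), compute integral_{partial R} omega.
integral_(partial R) omega = 1/3

Stokes: integral_partial_R omega = integral_R d omega with d omega = (∂Q/∂x - ∂P/∂y) dx ∧ dy.
  ∂Q/∂x = -4*x + 2*y
  ∂P/∂y = -4*y
  integrand = ∂Q/∂x - ∂P/∂y = -4*x + 6*y.
Integrating over R: integral_0^1 integral_0^{1-x} (-4*x + 6*y) dy dx = 1/3.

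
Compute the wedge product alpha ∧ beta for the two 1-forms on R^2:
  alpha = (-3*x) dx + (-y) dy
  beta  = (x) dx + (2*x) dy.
alpha ∧ beta = (x*(-6*x + y)) dx ∧ dy

Distribute the wedge, using dx_i ∧ dx_j = -dx_j ∧ dx_i and dx_i ∧ dx_i = 0. For each pair (i, j) with i < j, the coefficient of dx_i ∧ dx_j in alpha ∧ beta is (alpha_i * beta_j - alpha_j * beta_i). Collecting: alpha ∧ beta = (x*(-6*x + y)) dx ∧ dy.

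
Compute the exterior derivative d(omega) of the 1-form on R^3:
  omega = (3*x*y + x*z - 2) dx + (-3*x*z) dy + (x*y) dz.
d(omega) = (-3*x - 3*z) dx ∧ dy + (-x + y) dx ∧ dz + (4*x) dy ∧ dz

For a 1-form omega = sum_i f_i dx_i, the exterior derivative is
  d(omega) = sum_{i < j} (∂f_j/∂x_i - ∂f_i/∂x_j) dx_i ∧ dx_j.
  coefficient of dx ∧ dy: ∂f_2/∂x - ∂f_1/∂y = ∂(-3*x*z)/∂x - ∂(3*x*y + x*z - 2)/∂y = -3*x - 3*z
  coefficient of dx ∧ dz: ∂f_3/∂x - ∂f_1/∂z = ∂(x*y)/∂x - ∂(3*x*y + x*z - 2)/∂z = -x + y
  coefficient of dy ∧ dz: ∂f_3/∂y - ∂f_2/∂z = ∂(x*y)/∂y - ∂(-3*x*z)/∂z = 4*x
Assembling: d(omega) = (-3*x - 3*z) dx ∧ dy + (-x + y) dx ∧ dz + (4*x) dy ∧ dz.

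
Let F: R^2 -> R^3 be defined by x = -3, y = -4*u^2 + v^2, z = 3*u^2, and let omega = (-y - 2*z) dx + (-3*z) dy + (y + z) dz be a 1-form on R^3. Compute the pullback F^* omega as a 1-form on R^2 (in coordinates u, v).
F^* omega = (6*u*(11*u^2 + v^2)) du + (-18*u^2*v) dv

Using F^*(f dg) = (f ∘ F) d(g ∘ F), substitute each coordinate x_i by F_i(u, v) in f_i, and replace dx_i by d F_i = (∂F_i/∂u) du + (∂F_i/∂v) dv.
  For the x component: f_1(F) = -2*u^2 - v^2; d F_1 = (0) du + (0) dv
  For the y component: f_2(F) = -9*u^2; d F_2 = (-8*u) du + (2*v) dv
  For the z component: f_3(F) = -u^2 + v^2; d F_3 = (6*u) du + (0) dv
Combining and collecting du, dv coefficients:
  coeff of du: 6*u*(11*u^2 + v^2)
  coeff of dv: -18*u^2*v
F^* omega = (6*u*(11*u^2 + v^2)) du + (-18*u^2*v) dv.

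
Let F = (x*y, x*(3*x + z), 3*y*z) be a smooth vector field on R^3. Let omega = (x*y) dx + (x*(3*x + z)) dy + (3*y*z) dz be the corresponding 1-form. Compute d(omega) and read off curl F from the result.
d(omega) = (-x + 3*z) dy ∧ dz + (0) dz ∧ dx + (5*x + z) dx ∧ dy; curl F = (-x + 3*z, 0, 5*x + z)

d omega = sum_{i<j} (∂f_j/∂x_i - ∂f_i/∂x_j) dx_i ∧ dx_j. Under the identification (dy ∧ dz, dz ∧ dx, dx ∧ dy) ↔ (e_x, e_y, e_z), the coefficients are exactly the components of curl F. Compute:
  ∂R/∂y - ∂Q/∂z = (3*z) - (x) = -x + 3*z
  ∂P/∂z - ∂R/∂x = (0) - (0) = 0
  ∂Q/∂x - ∂P/∂y = (6*x + z) - (x) = 5*x + z.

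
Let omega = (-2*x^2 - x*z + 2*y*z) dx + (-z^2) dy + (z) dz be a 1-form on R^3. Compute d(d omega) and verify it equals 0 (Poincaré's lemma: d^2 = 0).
d(d omega) = 0

Step 1: d omega = sum_{i<j} (∂f_j/∂x_i - ∂f_i/∂x_j) dx_i ∧ dx_j:
  coeff of dx ∧ dy: -2*z
  coeff of dx ∧ dz: x - 2*y
  coeff of dy ∧ dz: 2*z
Step 2: Apply d again to each 2-form coefficient. The only possible 3-form in R^3 is dx ∧ dy ∧ dz, with coefficient
  ∂(coeff of dy∧dz)/∂x - ∂(coeff of dx∧dz)/∂y + ∂(coeff of dx∧dy)/∂z
  = ∂/∂x (2*z) - ∂/∂y (x - 2*y) + ∂/∂z (-2*z).
Each of these terms simplifies to sums of mixed partials that cancel in pairs. The result is 0 (by equality of mixed partials for smooth functions — Schwarz / Clairaut).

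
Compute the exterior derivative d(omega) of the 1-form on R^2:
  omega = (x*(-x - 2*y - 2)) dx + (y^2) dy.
d(omega) = (2*x) dx ∧ dy

For a 1-form omega = sum_i f_i dx_i, the exterior derivative is
  d(omega) = sum_{i < j} (∂f_j/∂x_i - ∂f_i/∂x_j) dx_i ∧ dx_j.
  coefficient of dx ∧ dy: ∂f_2/∂x - ∂f_1/∂y = ∂(y^2)/∂x - ∂(x*(-x - 2*y - 2))/∂y = 2*x
Assembling: d(omega) = (2*x) dx ∧ dy.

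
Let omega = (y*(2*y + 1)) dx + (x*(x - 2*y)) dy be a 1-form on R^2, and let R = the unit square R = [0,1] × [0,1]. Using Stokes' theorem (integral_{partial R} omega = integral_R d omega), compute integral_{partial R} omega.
integral_(partial R) omega = -3

Stokes: integral_partial_R omega = integral_R d omega with d omega = (∂Q/∂x - ∂P/∂y) dx ∧ dy.
  ∂Q/∂x = 2*x - 2*y
  ∂P/∂y = 4*y + 1
  integrand = ∂Q/∂x - ∂P/∂y = 2*x - 6*y - 1.
Integrating over R: integral_0^1 integral_0^1 (2*x - 6*y - 1) dx dy = -3.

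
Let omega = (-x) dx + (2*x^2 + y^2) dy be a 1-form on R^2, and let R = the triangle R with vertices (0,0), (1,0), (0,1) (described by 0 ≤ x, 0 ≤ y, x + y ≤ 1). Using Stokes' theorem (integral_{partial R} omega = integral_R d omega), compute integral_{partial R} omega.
integral_(partial R) omega = 2/3

Stokes: integral_partial_R omega = integral_R d omega with d omega = (∂Q/∂x - ∂P/∂y) dx ∧ dy.
  ∂Q/∂x = 4*x
  ∂P/∂y = 0
  integrand = ∂Q/∂x - ∂P/∂y = 4*x.
Integrating over R: integral_0^1 integral_0^{1-x} (4*x) dy dx = 2/3.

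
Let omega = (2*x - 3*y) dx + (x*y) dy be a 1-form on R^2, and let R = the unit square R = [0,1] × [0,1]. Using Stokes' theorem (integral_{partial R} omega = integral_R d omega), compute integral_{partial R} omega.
integral_(partial R) omega = 7/2

Stokes: integral_partial_R omega = integral_R d omega with d omega = (∂Q/∂x - ∂P/∂y) dx ∧ dy.
  ∂Q/∂x = y
  ∂P/∂y = -3
  integrand = ∂Q/∂x - ∂P/∂y = y + 3.
Integrating over R: integral_0^1 integral_0^1 (y + 3) dx dy = 7/2.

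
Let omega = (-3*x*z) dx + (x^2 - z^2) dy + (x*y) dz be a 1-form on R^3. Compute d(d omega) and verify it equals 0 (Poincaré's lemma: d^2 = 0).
d(d omega) = 0

Step 1: d omega = sum_{i<j} (∂f_j/∂x_i - ∂f_i/∂x_j) dx_i ∧ dx_j:
  coeff of dx ∧ dy: 2*x
  coeff of dx ∧ dz: 3*x + y
  coeff of dy ∧ dz: x + 2*z
Step 2: Apply d again to each 2-form coefficient. The only possible 3-form in R^3 is dx ∧ dy ∧ dz, with coefficient
  ∂(coeff of dy∧dz)/∂x - ∂(coeff of dx∧dz)/∂y + ∂(coeff of dx∧dy)/∂z
  = ∂/∂x (x + 2*z) - ∂/∂y (3*x + y) + ∂/∂z (2*x).
Each of these terms simplifies to sums of mixed partials that cancel in pairs. The result is 0 (by equality of mixed partials for smooth functions — Schwarz / Clairaut).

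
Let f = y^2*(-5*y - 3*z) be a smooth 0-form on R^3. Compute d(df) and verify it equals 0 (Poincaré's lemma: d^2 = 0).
d(df) = 0

Step 1: df = sum_i (∂f/∂x_i) dx_i = (0) dx + (3*y*(-5*y - 2*z)) dy + (-3*y^2) dz.
Step 2: Apply d again. Using the 1-form formula, the coefficient of dx ∧ dy in d(df) is ∂^2 f/∂x ∂y - ∂^2 f/∂y ∂x = (0) - (0) = 0 (equality of mixed partials for smooth f).
Similarly for dx ∧ dz and dy ∧ dz — all coefficients vanish. So d(df) = 0.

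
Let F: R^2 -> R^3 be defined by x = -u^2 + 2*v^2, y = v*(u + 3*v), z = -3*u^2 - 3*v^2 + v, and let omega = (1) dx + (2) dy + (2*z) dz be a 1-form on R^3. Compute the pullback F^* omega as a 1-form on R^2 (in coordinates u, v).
F^* omega = (36*u^3 + 36*u*v^2 - 12*u*v - 2*u + 2*v) du + (36*u^2*v - 6*u^2 + 2*u + 36*v^3 - 18*v^2 + 18*v) dv

Using F^*(f dg) = (f ∘ F) d(g ∘ F), substitute each coordinate x_i by F_i(u, v) in f_i, and replace dx_i by d F_i = (∂F_i/∂u) du + (∂F_i/∂v) dv.
  For the x component: f_1(F) = 1; d F_1 = (-2*u) du + (4*v) dv
  For the y component: f_2(F) = 2; d F_2 = (v) du + (u + 6*v) dv
  For the z component: f_3(F) = -6*u^2 - 6*v^2 + 2*v; d F_3 = (-6*u) du + (1 - 6*v) dv
Combining and collecting du, dv coefficients:
  coeff of du: 36*u^3 + 36*u*v^2 - 12*u*v - 2*u + 2*v
  coeff of dv: 36*u^2*v - 6*u^2 + 2*u + 36*v^3 - 18*v^2 + 18*v
F^* omega = (36*u^3 + 36*u*v^2 - 12*u*v - 2*u + 2*v) du + (36*u^2*v - 6*u^2 + 2*u + 36*v^3 - 18*v^2 + 18*v) dv.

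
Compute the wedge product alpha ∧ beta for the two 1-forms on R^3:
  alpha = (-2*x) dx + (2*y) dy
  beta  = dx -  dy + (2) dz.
alpha ∧ beta = (2*x - 2*y) dx ∧ dy + (-4*x) dx ∧ dz + (4*y) dy ∧ dz

Distribute the wedge, using dx_i ∧ dx_j = -dx_j ∧ dx_i and dx_i ∧ dx_i = 0. For each pair (i, j) with i < j, the coefficient of dx_i ∧ dx_j in alpha ∧ beta is (alpha_i * beta_j - alpha_j * beta_i). Collecting: alpha ∧ beta = (2*x - 2*y) dx ∧ dy + (-4*x) dx ∧ dz + (4*y) dy ∧ dz.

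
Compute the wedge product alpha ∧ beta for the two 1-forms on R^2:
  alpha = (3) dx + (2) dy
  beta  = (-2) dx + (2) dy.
alpha ∧ beta = (10) dx ∧ dy

Distribute the wedge, using dx_i ∧ dx_j = -dx_j ∧ dx_i and dx_i ∧ dx_i = 0. For each pair (i, j) with i < j, the coefficient of dx_i ∧ dx_j in alpha ∧ beta is (alpha_i * beta_j - alpha_j * beta_i). Collecting: alpha ∧ beta = (10) dx ∧ dy.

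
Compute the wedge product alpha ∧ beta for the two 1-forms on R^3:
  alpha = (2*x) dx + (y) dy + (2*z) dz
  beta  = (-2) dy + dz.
alpha ∧ beta = (-4*x) dx ∧ dy + (2*x) dx ∧ dz + (y + 4*z) dy ∧ dz

Distribute the wedge, using dx_i ∧ dx_j = -dx_j ∧ dx_i and dx_i ∧ dx_i = 0. For each pair (i, j) with i < j, the coefficient of dx_i ∧ dx_j in alpha ∧ beta is (alpha_i * beta_j - alpha_j * beta_i). Collecting: alpha ∧ beta = (-4*x) dx ∧ dy + (2*x) dx ∧ dz + (y + 4*z) dy ∧ dz.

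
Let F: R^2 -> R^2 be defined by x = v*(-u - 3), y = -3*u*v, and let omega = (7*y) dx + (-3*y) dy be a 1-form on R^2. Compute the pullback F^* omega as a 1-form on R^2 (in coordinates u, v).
F^* omega = (-6*u*v^2) du + (3*u*v*(21 - 2*u)) dv

Using F^*(f dg) = (f ∘ F) d(g ∘ F), substitute each coordinate x_i by F_i(u, v) in f_i, and replace dx_i by d F_i = (∂F_i/∂u) du + (∂F_i/∂v) dv.
  For the x component: f_1(F) = -21*u*v; d F_1 = (-v) du + (-u - 3) dv
  For the y component: f_2(F) = 9*u*v; d F_2 = (-3*v) du + (-3*u) dv
Combining and collecting du, dv coefficients:
  coeff of du: -6*u*v^2
  coeff of dv: 3*u*v*(21 - 2*u)
F^* omega = (-6*u*v^2) du + (3*u*v*(21 - 2*u)) dv.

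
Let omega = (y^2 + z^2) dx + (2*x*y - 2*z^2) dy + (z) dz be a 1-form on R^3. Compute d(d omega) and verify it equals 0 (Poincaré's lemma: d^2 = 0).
d(d omega) = 0

Step 1: d omega = sum_{i<j} (∂f_j/∂x_i - ∂f_i/∂x_j) dx_i ∧ dx_j:
  coeff of dx ∧ dy: 0
  coeff of dx ∧ dz: -2*z
  coeff of dy ∧ dz: 4*z
Step 2: Apply d again to each 2-form coefficient. The only possible 3-form in R^3 is dx ∧ dy ∧ dz, with coefficient
  ∂(coeff of dy∧dz)/∂x - ∂(coeff of dx∧dz)/∂y + ∂(coeff of dx∧dy)/∂z
  = ∂/∂x (4*z) - ∂/∂y (-2*z) + ∂/∂z (0).
Each of these terms simplifies to sums of mixed partials that cancel in pairs. The result is 0 (by equality of mixed partials for smooth functions — Schwarz / Clairaut).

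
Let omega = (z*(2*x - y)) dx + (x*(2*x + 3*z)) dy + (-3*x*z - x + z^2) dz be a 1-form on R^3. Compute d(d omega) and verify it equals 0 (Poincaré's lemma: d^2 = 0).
d(d omega) = 0

Step 1: d omega = sum_{i<j} (∂f_j/∂x_i - ∂f_i/∂x_j) dx_i ∧ dx_j:
  coeff of dx ∧ dy: 4*x + 4*z
  coeff of dx ∧ dz: -2*x + y - 3*z - 1
  coeff of dy ∧ dz: -3*x
Step 2: Apply d again to each 2-form coefficient. The only possible 3-form in R^3 is dx ∧ dy ∧ dz, with coefficient
  ∂(coeff of dy∧dz)/∂x - ∂(coeff of dx∧dz)/∂y + ∂(coeff of dx∧dy)/∂z
  = ∂/∂x (-3*x) - ∂/∂y (-2*x + y - 3*z - 1) + ∂/∂z (4*x + 4*z).
Each of these terms simplifies to sums of mixed partials that cancel in pairs. The result is 0 (by equality of mixed partials for smooth functions — Schwarz / Clairaut).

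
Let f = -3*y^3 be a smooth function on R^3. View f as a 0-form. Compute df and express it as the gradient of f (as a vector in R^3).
df = (0) dx + (-9*y^2) dy + (0) dz; grad f = (0, -9*y^2, 0)

For a 0-form f, d f = (∂f/∂x) dx + (∂f/∂y) dy + (∂f/∂z) dz. The components of the vector representation are exactly the entries of grad f in Cartesian coordinates:
  ∂f/∂x = 0
  ∂f/∂y = -9*y^2
  ∂f/∂z = 0.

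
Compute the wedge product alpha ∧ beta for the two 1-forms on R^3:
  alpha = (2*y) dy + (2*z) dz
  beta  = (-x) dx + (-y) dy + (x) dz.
alpha ∧ beta = (2*x*y) dx ∧ dy + (2*y*(x + z)) dy ∧ dz + (2*x*z) dx ∧ dz

Distribute the wedge, using dx_i ∧ dx_j = -dx_j ∧ dx_i and dx_i ∧ dx_i = 0. For each pair (i, j) with i < j, the coefficient of dx_i ∧ dx_j in alpha ∧ beta is (alpha_i * beta_j - alpha_j * beta_i). Collecting: alpha ∧ beta = (2*x*y) dx ∧ dy + (2*y*(x + z)) dy ∧ dz + (2*x*z) dx ∧ dz.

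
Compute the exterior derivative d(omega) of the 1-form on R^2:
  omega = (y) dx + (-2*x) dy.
d(omega) = (-3) dx ∧ dy

For a 1-form omega = sum_i f_i dx_i, the exterior derivative is
  d(omega) = sum_{i < j} (∂f_j/∂x_i - ∂f_i/∂x_j) dx_i ∧ dx_j.
  coefficient of dx ∧ dy: ∂f_2/∂x - ∂f_1/∂y = ∂(-2*x)/∂x - ∂(y)/∂y = -3
Assembling: d(omega) = (-3) dx ∧ dy.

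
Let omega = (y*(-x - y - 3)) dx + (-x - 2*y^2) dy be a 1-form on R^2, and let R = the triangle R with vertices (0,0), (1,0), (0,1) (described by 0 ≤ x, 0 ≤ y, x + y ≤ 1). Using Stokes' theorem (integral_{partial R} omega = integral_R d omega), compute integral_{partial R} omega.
integral_(partial R) omega = 3/2

Stokes: integral_partial_R omega = integral_R d omega with d omega = (∂Q/∂x - ∂P/∂y) dx ∧ dy.
  ∂Q/∂x = -1
  ∂P/∂y = -x - 2*y - 3
  integrand = ∂Q/∂x - ∂P/∂y = x + 2*y + 2.
Integrating over R: integral_0^1 integral_0^{1-x} (x + 2*y + 2) dy dx = 3/2.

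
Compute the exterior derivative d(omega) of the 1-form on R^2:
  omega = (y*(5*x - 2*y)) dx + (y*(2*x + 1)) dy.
d(omega) = (-5*x + 6*y) dx ∧ dy

For a 1-form omega = sum_i f_i dx_i, the exterior derivative is
  d(omega) = sum_{i < j} (∂f_j/∂x_i - ∂f_i/∂x_j) dx_i ∧ dx_j.
  coefficient of dx ∧ dy: ∂f_2/∂x - ∂f_1/∂y = ∂(y*(2*x + 1))/∂x - ∂(y*(5*x - 2*y))/∂y = -5*x + 6*y
Assembling: d(omega) = (-5*x + 6*y) dx ∧ dy.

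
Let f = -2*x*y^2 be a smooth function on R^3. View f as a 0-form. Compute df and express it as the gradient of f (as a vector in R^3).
df = (-2*y^2) dx + (-4*x*y) dy + (0) dz; grad f = (-2*y^2, -4*x*y, 0)

For a 0-form f, d f = (∂f/∂x) dx + (∂f/∂y) dy + (∂f/∂z) dz. The components of the vector representation are exactly the entries of grad f in Cartesian coordinates:
  ∂f/∂x = -2*y^2
  ∂f/∂y = -4*x*y
  ∂f/∂z = 0.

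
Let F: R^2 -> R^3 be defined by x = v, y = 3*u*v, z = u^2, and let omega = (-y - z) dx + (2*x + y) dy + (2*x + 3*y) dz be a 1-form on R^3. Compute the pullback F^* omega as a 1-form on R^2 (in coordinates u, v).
F^* omega = (v*(18*u^2 + 9*u*v + 4*u + 6*v)) du + (u*(9*u*v - u + 3*v)) dv

Using F^*(f dg) = (f ∘ F) d(g ∘ F), substitute each coordinate x_i by F_i(u, v) in f_i, and replace dx_i by d F_i = (∂F_i/∂u) du + (∂F_i/∂v) dv.
  For the x component: f_1(F) = u*(-u - 3*v); d F_1 = (0) du + (1) dv
  For the y component: f_2(F) = v*(3*u + 2); d F_2 = (3*v) du + (3*u) dv
  For the z component: f_3(F) = v*(9*u + 2); d F_3 = (2*u) du + (0) dv
Combining and collecting du, dv coefficients:
  coeff of du: v*(18*u^2 + 9*u*v + 4*u + 6*v)
  coeff of dv: u*(9*u*v - u + 3*v)
F^* omega = (v*(18*u^2 + 9*u*v + 4*u + 6*v)) du + (u*(9*u*v - u + 3*v)) dv.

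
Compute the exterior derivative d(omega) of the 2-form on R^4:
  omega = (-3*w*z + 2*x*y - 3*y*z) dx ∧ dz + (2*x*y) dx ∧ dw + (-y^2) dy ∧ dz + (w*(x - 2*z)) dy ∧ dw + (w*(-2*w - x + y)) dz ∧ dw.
d(omega) = (-2*x + 3*z) dx ∧ dy ∧ dz + (-w - 3*z) dx ∧ dz ∧ dw + (w - 2*x) dx ∧ dy ∧ dw + (3*w) dy ∧ dz ∧ dw

For a 2-form omega = sum_{i<j} g_{ij} dx_i ∧ dx_j, the exterior derivative is
  d(omega) = sum_{i<j} d(g_{ij}) ∧ dx_i ∧ dx_j = sum_{i<j, k} (∂g_{ij}/∂x_k) dx_k ∧ dx_i ∧ dx_j.
Expand each term, using dx_k ∧ dx_i ∧ dx_j = sgn(permutation) dx_{(a)} ∧ dx_{(b)} ∧ dx_{(c)} with (a < b < c) sorted:
  d(-3*w*z + 2*x*y - 3*y*z) includes (∂/∂y)(-3*w*z + 2*x*y - 3*y*z) dy = (2*x - 3*z) dy, which multiplied by dx ∧ dz gives (-2*x + 3*z) dx ∧ dy ∧ dz
  d(-3*w*z + 2*x*y - 3*y*z) includes (∂/∂w)(-3*w*z + 2*x*y - 3*y*z) dw = (-3*z) dw, which multiplied by dx ∧ dz gives (-3*z) dx ∧ dz ∧ dw
  d(2*x*y) includes (∂/∂y)(2*x*y) dy = (2*x) dy, which multiplied by dx ∧ dw gives (-2*x) dx ∧ dy ∧ dw
  d(w*(x - 2*z)) includes (∂/∂x)(w*(x - 2*z)) dx = (w) dx, which multiplied by dy ∧ dw gives (w) dx ∧ dy ∧ dw
  d(w*(x - 2*z)) includes (∂/∂z)(w*(x - 2*z)) dz = (-2*w) dz, which multiplied by dy ∧ dw gives (2*w) dy ∧ dz ∧ dw
  d(w*(-2*w - x + y)) includes (∂/∂x)(w*(-2*w - x + y)) dx = (-w) dx, which multiplied by dz ∧ dw gives (-w) dx ∧ dz ∧ dw
  d(w*(-2*w - x + y)) includes (∂/∂y)(w*(-2*w - x + y)) dy = (w) dy, which multiplied by dz ∧ dw gives (w) dy ∧ dz ∧ dw
Collecting like 3-forms: d(omega) = (-2*x + 3*z) dx ∧ dy ∧ dz + (-w - 3*z) dx ∧ dz ∧ dw + (w - 2*x) dx ∧ dy ∧ dw + (3*w) dy ∧ dz ∧ dw.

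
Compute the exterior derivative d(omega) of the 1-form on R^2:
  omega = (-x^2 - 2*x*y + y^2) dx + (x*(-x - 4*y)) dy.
d(omega) = (-6*y) dx ∧ dy

For a 1-form omega = sum_i f_i dx_i, the exterior derivative is
  d(omega) = sum_{i < j} (∂f_j/∂x_i - ∂f_i/∂x_j) dx_i ∧ dx_j.
  coefficient of dx ∧ dy: ∂f_2/∂x - ∂f_1/∂y = ∂(x*(-x - 4*y))/∂x - ∂(-x^2 - 2*x*y + y^2)/∂y = -6*y
Assembling: d(omega) = (-6*y) dx ∧ dy.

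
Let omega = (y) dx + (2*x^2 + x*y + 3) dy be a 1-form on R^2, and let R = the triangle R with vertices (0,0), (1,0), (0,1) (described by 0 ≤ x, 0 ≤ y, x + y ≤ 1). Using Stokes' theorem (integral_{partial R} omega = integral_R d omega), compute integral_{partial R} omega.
integral_(partial R) omega = 1/3

Stokes: integral_partial_R omega = integral_R d omega with d omega = (∂Q/∂x - ∂P/∂y) dx ∧ dy.
  ∂Q/∂x = 4*x + y
  ∂P/∂y = 1
  integrand = ∂Q/∂x - ∂P/∂y = 4*x + y - 1.
Integrating over R: integral_0^1 integral_0^{1-x} (4*x + y - 1) dy dx = 1/3.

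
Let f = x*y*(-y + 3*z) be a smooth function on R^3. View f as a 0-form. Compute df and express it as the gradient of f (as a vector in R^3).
df = (y*(-y + 3*z)) dx + (x*(-2*y + 3*z)) dy + (3*x*y) dz; grad f = (y*(-y + 3*z), x*(-2*y + 3*z), 3*x*y)

For a 0-form f, d f = (∂f/∂x) dx + (∂f/∂y) dy + (∂f/∂z) dz. The components of the vector representation are exactly the entries of grad f in Cartesian coordinates:
  ∂f/∂x = y*(-y + 3*z)
  ∂f/∂y = x*(-2*y + 3*z)
  ∂f/∂z = 3*x*y.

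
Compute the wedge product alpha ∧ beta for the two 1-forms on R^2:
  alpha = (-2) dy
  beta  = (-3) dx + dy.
alpha ∧ beta = (-6) dx ∧ dy

Distribute the wedge, using dx_i ∧ dx_j = -dx_j ∧ dx_i and dx_i ∧ dx_i = 0. For each pair (i, j) with i < j, the coefficient of dx_i ∧ dx_j in alpha ∧ beta is (alpha_i * beta_j - alpha_j * beta_i). Collecting: alpha ∧ beta = (-6) dx ∧ dy.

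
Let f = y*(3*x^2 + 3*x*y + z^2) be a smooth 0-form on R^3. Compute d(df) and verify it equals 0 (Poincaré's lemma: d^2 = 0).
d(df) = 0

Step 1: df = sum_i (∂f/∂x_i) dx_i = (3*y*(2*x + y)) dx + (3*x^2 + 6*x*y + z^2) dy + (2*y*z) dz.
Step 2: Apply d again. Using the 1-form formula, the coefficient of dx ∧ dy in d(df) is ∂^2 f/∂x ∂y - ∂^2 f/∂y ∂x = (6*x + 6*y) - (6*x + 6*y) = 0 (equality of mixed partials for smooth f).
Similarly for dx ∧ dz and dy ∧ dz — all coefficients vanish. So d(df) = 0.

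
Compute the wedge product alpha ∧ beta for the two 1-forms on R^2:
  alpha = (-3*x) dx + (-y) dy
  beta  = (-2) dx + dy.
alpha ∧ beta = (-3*x - 2*y) dx ∧ dy

Distribute the wedge, using dx_i ∧ dx_j = -dx_j ∧ dx_i and dx_i ∧ dx_i = 0. For each pair (i, j) with i < j, the coefficient of dx_i ∧ dx_j in alpha ∧ beta is (alpha_i * beta_j - alpha_j * beta_i). Collecting: alpha ∧ beta = (-3*x - 2*y) dx ∧ dy.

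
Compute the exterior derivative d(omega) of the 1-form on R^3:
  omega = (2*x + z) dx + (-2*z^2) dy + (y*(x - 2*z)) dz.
d(omega) = (y - 1) dx ∧ dz + (x + 2*z) dy ∧ dz

For a 1-form omega = sum_i f_i dx_i, the exterior derivative is
  d(omega) = sum_{i < j} (∂f_j/∂x_i - ∂f_i/∂x_j) dx_i ∧ dx_j.
  coefficient of dx ∧ dz: ∂f_3/∂x - ∂f_1/∂z = ∂(y*(x - 2*z))/∂x - ∂(2*x + z)/∂z = y - 1
  coefficient of dy ∧ dz: ∂f_3/∂y - ∂f_2/∂z = ∂(y*(x - 2*z))/∂y - ∂(-2*z^2)/∂z = x + 2*z
Assembling: d(omega) = (y - 1) dx ∧ dz + (x + 2*z) dy ∧ dz.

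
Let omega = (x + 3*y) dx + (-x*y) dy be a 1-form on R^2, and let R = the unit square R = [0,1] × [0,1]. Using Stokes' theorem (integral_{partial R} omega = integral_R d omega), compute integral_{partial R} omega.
integral_(partial R) omega = -7/2

Stokes: integral_partial_R omega = integral_R d omega with d omega = (∂Q/∂x - ∂P/∂y) dx ∧ dy.
  ∂Q/∂x = -y
  ∂P/∂y = 3
  integrand = ∂Q/∂x - ∂P/∂y = -y - 3.
Integrating over R: integral_0^1 integral_0^1 (-y - 3) dx dy = -7/2.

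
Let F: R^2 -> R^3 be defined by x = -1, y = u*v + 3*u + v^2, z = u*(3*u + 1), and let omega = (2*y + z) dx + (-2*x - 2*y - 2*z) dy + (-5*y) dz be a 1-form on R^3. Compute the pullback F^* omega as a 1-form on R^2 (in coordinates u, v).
F^* omega = (-36*u^2*v - 108*u^2 - 32*u*v^2 - 19*u*v - 39*u - 2*v^3 - 11*v^2 + 2*v + 6) du + (-6*u^3 - 14*u^2*v - 8*u^2 - 6*u*v^2 - 16*u*v + 2*u - 4*v^3 + 4*v) dv

Using F^*(f dg) = (f ∘ F) d(g ∘ F), substitute each coordinate x_i by F_i(u, v) in f_i, and replace dx_i by d F_i = (∂F_i/∂u) du + (∂F_i/∂v) dv.
  For the x component: f_1(F) = 3*u^2 + 2*u*v + 7*u + 2*v^2; d F_1 = (0) du + (0) dv
  For the y component: f_2(F) = -6*u^2 - 2*u*v - 8*u - 2*v^2 + 2; d F_2 = (v + 3) du + (u + 2*v) dv
  For the z component: f_3(F) = -5*u*v - 15*u - 5*v^2; d F_3 = (6*u + 1) du + (0) dv
Combining and collecting du, dv coefficients:
  coeff of du: -36*u^2*v - 108*u^2 - 32*u*v^2 - 19*u*v - 39*u - 2*v^3 - 11*v^2 + 2*v + 6
  coeff of dv: -6*u^3 - 14*u^2*v - 8*u^2 - 6*u*v^2 - 16*u*v + 2*u - 4*v^3 + 4*v
F^* omega = (-36*u^2*v - 108*u^2 - 32*u*v^2 - 19*u*v - 39*u - 2*v^3 - 11*v^2 + 2*v + 6) du + (-6*u^3 - 14*u^2*v - 8*u^2 - 6*u*v^2 - 16*u*v + 2*u - 4*v^3 + 4*v) dv.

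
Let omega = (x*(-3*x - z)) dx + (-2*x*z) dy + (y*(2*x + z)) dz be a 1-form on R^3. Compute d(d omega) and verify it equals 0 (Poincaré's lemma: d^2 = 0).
d(d omega) = 0

Step 1: d omega = sum_{i<j} (∂f_j/∂x_i - ∂f_i/∂x_j) dx_i ∧ dx_j:
  coeff of dx ∧ dy: -2*z
  coeff of dx ∧ dz: x + 2*y
  coeff of dy ∧ dz: 4*x + z
Step 2: Apply d again to each 2-form coefficient. The only possible 3-form in R^3 is dx ∧ dy ∧ dz, with coefficient
  ∂(coeff of dy∧dz)/∂x - ∂(coeff of dx∧dz)/∂y + ∂(coeff of dx∧dy)/∂z
  = ∂/∂x (4*x + z) - ∂/∂y (x + 2*y) + ∂/∂z (-2*z).
Each of these terms simplifies to sums of mixed partials that cancel in pairs. The result is 0 (by equality of mixed partials for smooth functions — Schwarz / Clairaut).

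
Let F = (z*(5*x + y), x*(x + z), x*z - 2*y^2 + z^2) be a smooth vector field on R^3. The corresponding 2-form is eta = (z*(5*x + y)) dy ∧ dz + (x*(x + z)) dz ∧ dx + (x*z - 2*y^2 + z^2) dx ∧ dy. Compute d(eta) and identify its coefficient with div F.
d(eta) = (x + 7*z) dx ∧ dy ∧ dz; div F = x + 7*z

For a 2-form in R^3 of the form above, applying d gives a 3-form with coefficient ∂P/∂x + ∂Q/∂y + ∂R/∂z:
  ∂P/∂x = 5*z
  ∂Q/∂y = 0
  ∂R/∂z = x + 2*z
Sum = x + 7*z, which is exactly div F.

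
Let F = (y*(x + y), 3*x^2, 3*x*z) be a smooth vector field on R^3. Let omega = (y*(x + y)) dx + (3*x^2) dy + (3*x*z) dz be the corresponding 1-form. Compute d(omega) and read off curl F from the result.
d(omega) = (0) dy ∧ dz + (-3*z) dz ∧ dx + (5*x - 2*y) dx ∧ dy; curl F = (0, -3*z, 5*x - 2*y)

d omega = sum_{i<j} (∂f_j/∂x_i - ∂f_i/∂x_j) dx_i ∧ dx_j. Under the identification (dy ∧ dz, dz ∧ dx, dx ∧ dy) ↔ (e_x, e_y, e_z), the coefficients are exactly the components of curl F. Compute:
  ∂R/∂y - ∂Q/∂z = (0) - (0) = 0
  ∂P/∂z - ∂R/∂x = (0) - (3*z) = -3*z
  ∂Q/∂x - ∂P/∂y = (6*x) - (x + 2*y) = 5*x - 2*y.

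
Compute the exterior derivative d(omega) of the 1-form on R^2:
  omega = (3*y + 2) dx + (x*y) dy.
d(omega) = (y - 3) dx ∧ dy

For a 1-form omega = sum_i f_i dx_i, the exterior derivative is
  d(omega) = sum_{i < j} (∂f_j/∂x_i - ∂f_i/∂x_j) dx_i ∧ dx_j.
  coefficient of dx ∧ dy: ∂f_2/∂x - ∂f_1/∂y = ∂(x*y)/∂x - ∂(3*y + 2)/∂y = y - 3
Assembling: d(omega) = (y - 3) dx ∧ dy.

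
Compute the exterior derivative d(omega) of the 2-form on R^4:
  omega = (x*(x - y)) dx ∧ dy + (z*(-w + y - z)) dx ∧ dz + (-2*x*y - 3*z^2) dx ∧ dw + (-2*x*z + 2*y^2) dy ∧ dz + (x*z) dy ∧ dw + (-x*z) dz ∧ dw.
d(omega) = (-3*z) dx ∧ dy ∧ dz + (4*z) dx ∧ dz ∧ dw + (2*x + z) dx ∧ dy ∧ dw + (-x) dy ∧ dz ∧ dw

For a 2-form omega = sum_{i<j} g_{ij} dx_i ∧ dx_j, the exterior derivative is
  d(omega) = sum_{i<j} d(g_{ij}) ∧ dx_i ∧ dx_j = sum_{i<j, k} (∂g_{ij}/∂x_k) dx_k ∧ dx_i ∧ dx_j.
Expand each term, using dx_k ∧ dx_i ∧ dx_j = sgn(permutation) dx_{(a)} ∧ dx_{(b)} ∧ dx_{(c)} with (a < b < c) sorted:
  d(z*(-w + y - z)) includes (∂/∂y)(z*(-w + y - z)) dy = (z) dy, which multiplied by dx ∧ dz gives (-z) dx ∧ dy ∧ dz
  d(z*(-w + y - z)) includes (∂/∂w)(z*(-w + y - z)) dw = (-z) dw, which multiplied by dx ∧ dz gives (-z) dx ∧ dz ∧ dw
  d(-2*x*y - 3*z^2) includes (∂/∂y)(-2*x*y - 3*z^2) dy = (-2*x) dy, which multiplied by dx ∧ dw gives (2*x) dx ∧ dy ∧ dw
  d(-2*x*y - 3*z^2) includes (∂/∂z)(-2*x*y - 3*z^2) dz = (-6*z) dz, which multiplied by dx ∧ dw gives (6*z) dx ∧ dz ∧ dw
  d(-2*x*z + 2*y^2) includes (∂/∂x)(-2*x*z + 2*y^2) dx = (-2*z) dx, which multiplied by dy ∧ dz gives (-2*z) dx ∧ dy ∧ dz
  d(x*z) includes (∂/∂x)(x*z) dx = (z) dx, which multiplied by dy ∧ dw gives (z) dx ∧ dy ∧ dw
  d(x*z) includes (∂/∂z)(x*z) dz = (x) dz, which multiplied by dy ∧ dw gives (-x) dy ∧ dz ∧ dw
  d(-x*z) includes (∂/∂x)(-x*z) dx = (-z) dx, which multiplied by dz ∧ dw gives (-z) dx ∧ dz ∧ dw
Collecting like 3-forms: d(omega) = (-3*z) dx ∧ dy ∧ dz + (4*z) dx ∧ dz ∧ dw + (2*x + z) dx ∧ dy ∧ dw + (-x) dy ∧ dz ∧ dw.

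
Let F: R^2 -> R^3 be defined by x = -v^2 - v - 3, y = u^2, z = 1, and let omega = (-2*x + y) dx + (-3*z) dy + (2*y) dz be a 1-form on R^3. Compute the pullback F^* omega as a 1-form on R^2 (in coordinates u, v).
F^* omega = (-6*u) du + (-2*u^2*v - u^2 - 4*v^3 - 6*v^2 - 14*v - 6) dv

Using F^*(f dg) = (f ∘ F) d(g ∘ F), substitute each coordinate x_i by F_i(u, v) in f_i, and replace dx_i by d F_i = (∂F_i/∂u) du + (∂F_i/∂v) dv.
  For the x component: f_1(F) = u^2 + 2*v^2 + 2*v + 6; d F_1 = (0) du + (-2*v - 1) dv
  For the y component: f_2(F) = -3; d F_2 = (2*u) du + (0) dv
  For the z component: f_3(F) = 2*u^2; d F_3 = (0) du + (0) dv
Combining and collecting du, dv coefficients:
  coeff of du: -6*u
  coeff of dv: -2*u^2*v - u^2 - 4*v^3 - 6*v^2 - 14*v - 6
F^* omega = (-6*u) du + (-2*u^2*v - u^2 - 4*v^3 - 6*v^2 - 14*v - 6) dv.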